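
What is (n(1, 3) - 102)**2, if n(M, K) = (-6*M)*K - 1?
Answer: 14641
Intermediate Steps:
n(M, K) = -1 - 6*K*M (n(M, K) = -6*K*M - 1 = -1 - 6*K*M)
(n(1, 3) - 102)**2 = ((-1 - 6*3*1) - 102)**2 = ((-1 - 18) - 102)**2 = (-19 - 102)**2 = (-121)**2 = 14641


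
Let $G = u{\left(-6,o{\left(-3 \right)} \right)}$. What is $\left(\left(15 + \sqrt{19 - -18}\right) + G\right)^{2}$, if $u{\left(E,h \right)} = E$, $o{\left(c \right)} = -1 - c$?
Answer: $\left(9 + \sqrt{37}\right)^{2} \approx 227.49$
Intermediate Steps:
$G = -6$
$\left(\left(15 + \sqrt{19 - -18}\right) + G\right)^{2} = \left(\left(15 + \sqrt{19 - -18}\right) - 6\right)^{2} = \left(\left(15 + \sqrt{19 + 18}\right) - 6\right)^{2} = \left(\left(15 + \sqrt{37}\right) - 6\right)^{2} = \left(9 + \sqrt{37}\right)^{2}$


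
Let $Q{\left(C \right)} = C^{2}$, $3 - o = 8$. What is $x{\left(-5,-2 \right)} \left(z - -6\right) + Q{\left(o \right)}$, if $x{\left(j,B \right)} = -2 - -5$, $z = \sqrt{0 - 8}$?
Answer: $43 + 6 i \sqrt{2} \approx 43.0 + 8.4853 i$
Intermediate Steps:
$z = 2 i \sqrt{2}$ ($z = \sqrt{-8} = 2 i \sqrt{2} \approx 2.8284 i$)
$x{\left(j,B \right)} = 3$ ($x{\left(j,B \right)} = -2 + 5 = 3$)
$o = -5$ ($o = 3 - 8 = -5$)
$x{\left(-5,-2 \right)} \left(z - -6\right) + Q{\left(o \right)} = 3 \left(2 i \sqrt{2} - -6\right) + \left(-5\right)^{2} = 3 \left(2 i \sqrt{2} + 6\right) + 25 = 3 \left(6 + 2 i \sqrt{2}\right) + 25 = \left(18 + 6 i \sqrt{2}\right) + 25 = 43 + 6 i \sqrt{2}$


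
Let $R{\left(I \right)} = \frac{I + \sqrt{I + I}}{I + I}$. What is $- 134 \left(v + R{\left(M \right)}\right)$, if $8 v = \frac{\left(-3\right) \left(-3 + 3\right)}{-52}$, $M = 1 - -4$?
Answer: $-67 - \frac{67 \sqrt{10}}{5} \approx -109.37$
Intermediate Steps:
$M = 5$ ($M = 1 + 4 = 5$)
$R{\left(I \right)} = \frac{I + \sqrt{2} \sqrt{I}}{2 I}$ ($R{\left(I \right)} = \frac{I + \sqrt{2 I}}{2 I} = \left(I + \sqrt{2} \sqrt{I}\right) \frac{1}{2 I} = \frac{I + \sqrt{2} \sqrt{I}}{2 I}$)
$v = 0$ ($v = \frac{- 3 \left(-3 + 3\right) \frac{1}{-52}}{8} = \frac{\left(-3\right) 0 \left(- \frac{1}{52}\right)}{8} = \frac{0 \left(- \frac{1}{52}\right)}{8} = \frac{1}{8} \cdot 0 = 0$)
$- 134 \left(v + R{\left(M \right)}\right) = - 134 \left(0 + \left(\frac{1}{2} + \frac{\sqrt{2}}{2 \sqrt{5}}\right)\right) = - 134 \left(0 + \left(\frac{1}{2} + \frac{\sqrt{2} \frac{\sqrt{5}}{5}}{2}\right)\right) = - 134 \left(0 + \left(\frac{1}{2} + \frac{\sqrt{10}}{10}\right)\right) = - 134 \left(\frac{1}{2} + \frac{\sqrt{10}}{10}\right) = -67 - \frac{67 \sqrt{10}}{5}$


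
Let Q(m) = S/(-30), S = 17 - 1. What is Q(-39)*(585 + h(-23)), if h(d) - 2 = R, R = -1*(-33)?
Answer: -992/3 ≈ -330.67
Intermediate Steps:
S = 16
R = 33
Q(m) = -8/15 (Q(m) = 16/(-30) = 16*(-1/30) = -8/15)
h(d) = 35 (h(d) = 2 + 33 = 35)
Q(-39)*(585 + h(-23)) = -8*(585 + 35)/15 = -8/15*620 = -992/3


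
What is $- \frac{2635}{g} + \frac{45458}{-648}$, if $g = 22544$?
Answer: $- \frac{128314079}{1826064} \approx -70.268$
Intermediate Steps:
$- \frac{2635}{g} + \frac{45458}{-648} = - \frac{2635}{22544} + \frac{45458}{-648} = \left(-2635\right) \frac{1}{22544} + 45458 \left(- \frac{1}{648}\right) = - \frac{2635}{22544} - \frac{22729}{324} = - \frac{128314079}{1826064}$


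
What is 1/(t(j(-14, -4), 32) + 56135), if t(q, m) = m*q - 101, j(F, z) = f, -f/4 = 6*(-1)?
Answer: 1/56802 ≈ 1.7605e-5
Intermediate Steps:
f = 24 (f = -24*(-1) = -4*(-6) = 24)
j(F, z) = 24
t(q, m) = -101 + m*q
1/(t(j(-14, -4), 32) + 56135) = 1/((-101 + 32*24) + 56135) = 1/((-101 + 768) + 56135) = 1/(667 + 56135) = 1/56802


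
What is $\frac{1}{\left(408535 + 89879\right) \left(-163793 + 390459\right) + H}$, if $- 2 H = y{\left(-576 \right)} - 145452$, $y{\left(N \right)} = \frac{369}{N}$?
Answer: $\frac{128}{14460618297641} \approx 8.8516 \cdot 10^{-12}$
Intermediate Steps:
$H = \frac{9308969}{128}$ ($H = - \frac{\frac{369}{-576} - 145452}{2} = - \frac{369 \left(- \frac{1}{576}\right) - 145452}{2} = - \frac{- \frac{41}{64} - 145452}{2} = \left(- \frac{1}{2}\right) \left(- \frac{9308969}{64}\right) = \frac{9308969}{128} \approx 72726.0$)
$\frac{1}{\left(408535 + 89879\right) \left(-163793 + 390459\right) + H} = \frac{1}{\left(408535 + 89879\right) \left(-163793 + 390459\right) + \frac{9308969}{128}} = \frac{1}{498414 \cdot 226666 + \frac{9308969}{128}} = \frac{1}{112973507724 + \frac{9308969}{128}} = \frac{1}{\frac{14460618297641}{128}} = \frac{128}{14460618297641}$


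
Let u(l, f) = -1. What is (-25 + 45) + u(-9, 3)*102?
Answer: -82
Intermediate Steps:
(-25 + 45) + u(-9, 3)*102 = (-25 + 45) - 1*102 = 20 - 102 = -82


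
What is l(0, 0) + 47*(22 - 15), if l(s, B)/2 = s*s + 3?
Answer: 335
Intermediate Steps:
l(s, B) = 6 + 2*s² (l(s, B) = 2*(s*s + 3) = 2*(s² + 3) = 2*(3 + s²) = 6 + 2*s²)
l(0, 0) + 47*(22 - 15) = (6 + 2*0²) + 47*(22 - 15) = (6 + 2*0) + 47*7 = (6 + 0) + 329 = 6 + 329 = 335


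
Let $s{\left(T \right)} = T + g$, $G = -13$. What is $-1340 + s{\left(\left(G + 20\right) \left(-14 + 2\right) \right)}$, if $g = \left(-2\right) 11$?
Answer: $-1446$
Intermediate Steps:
$g = -22$
$s{\left(T \right)} = -22 + T$ ($s{\left(T \right)} = T - 22 = -22 + T$)
$-1340 + s{\left(\left(G + 20\right) \left(-14 + 2\right) \right)} = -1340 + \left(-22 + \left(-13 + 20\right) \left(-14 + 2\right)\right) = -1340 + \left(-22 + 7 \left(-12\right)\right) = -1340 - 106 = -1446$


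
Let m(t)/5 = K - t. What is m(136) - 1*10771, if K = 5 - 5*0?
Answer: -11426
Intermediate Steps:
K = 5 (K = 5 + 0 = 5)
m(t) = 25 - 5*t (m(t) = 5*(5 - t) = 25 - 5*t)
m(136) - 1*10771 = (25 - 5*136) - 1*10771 = (25 - 680) - 10771 = -655 - 10771 = -11426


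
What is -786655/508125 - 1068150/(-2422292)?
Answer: -136275439451/123082712250 ≈ -1.1072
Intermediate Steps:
-786655/508125 - 1068150/(-2422292) = -786655*1/508125 - 1068150*(-1/2422292) = -157331/101625 + 534075/1211146 = -136275439451/123082712250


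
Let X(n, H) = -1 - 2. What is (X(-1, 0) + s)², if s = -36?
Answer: 1521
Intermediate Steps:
X(n, H) = -3
(X(-1, 0) + s)² = (-3 - 36)² = (-39)² = 1521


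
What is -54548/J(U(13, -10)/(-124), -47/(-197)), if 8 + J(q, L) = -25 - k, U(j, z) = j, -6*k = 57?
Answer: 109096/47 ≈ 2321.2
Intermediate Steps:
k = -19/2 (k = -1/6*57 = -19/2 ≈ -9.5000)
J(q, L) = -47/2 (J(q, L) = -8 + (-25 - 1*(-19/2)) = -8 + (-25 + 19/2) = -8 - 31/2 = -47/2)
-54548/J(U(13, -10)/(-124), -47/(-197)) = -54548/(-47/2) = -54548*(-2/47) = 109096/47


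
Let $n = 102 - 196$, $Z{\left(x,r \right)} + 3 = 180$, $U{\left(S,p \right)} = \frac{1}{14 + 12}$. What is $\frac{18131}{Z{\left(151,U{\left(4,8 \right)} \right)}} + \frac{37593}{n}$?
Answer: $- \frac{4949647}{16638} \approx -297.49$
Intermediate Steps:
$U{\left(S,p \right)} = \frac{1}{26}$
$Z{\left(x,r \right)} = 177$ ($Z{\left(x,r \right)} = -3 + 180 = 177$)
$n = -94$ ($n = 102 - 196 = -94$)
$\frac{18131}{Z{\left(151,U{\left(4,8 \right)} \right)}} + \frac{37593}{n} = \frac{18131}{177} + \frac{37593}{-94} = 18131 \cdot \frac{1}{177} + 37593 \left(- \frac{1}{94}\right) = \frac{18131}{177} - \frac{37593}{94} = - \frac{4949647}{16638}$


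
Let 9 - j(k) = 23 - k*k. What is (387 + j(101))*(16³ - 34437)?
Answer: -320825734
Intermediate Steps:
j(k) = -14 + k² (j(k) = 9 - (23 - k*k) = 9 - (23 - k²) = 9 + (-23 + k²) = -14 + k²)
(387 + j(101))*(16³ - 34437) = (387 + (-14 + 101²))*(16³ - 34437) = (387 + (-14 + 10201))*(4096 - 34437) = (387 + 10187)*(-30341) = 10574*(-30341) = -320825734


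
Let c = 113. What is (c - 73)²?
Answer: 1600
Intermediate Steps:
(c - 73)² = (113 - 73)² = 40² = 1600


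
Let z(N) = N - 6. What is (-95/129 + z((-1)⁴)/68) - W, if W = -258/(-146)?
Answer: -1650253/640356 ≈ -2.5771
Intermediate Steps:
z(N) = -6 + N
W = 129/73 (W = -258*(-1/146) = 129/73 ≈ 1.7671)
(-95/129 + z((-1)⁴)/68) - W = (-95/129 + (-6 + (-1)⁴)/68) - 1*129/73 = (-95*1/129 + (-6 + 1)*(1/68)) - 129/73 = (-95/129 - 5*1/68) - 129/73 = (-95/129 - 5/68) - 129/73 = -7105/8772 - 129/73 = -1650253/640356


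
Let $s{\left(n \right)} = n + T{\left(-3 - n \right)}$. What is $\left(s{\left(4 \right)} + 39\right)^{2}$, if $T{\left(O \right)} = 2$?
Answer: $2025$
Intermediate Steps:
$s{\left(n \right)} = 2 + n$ ($s{\left(n \right)} = n + 2 = 2 + n$)
$\left(s{\left(4 \right)} + 39\right)^{2} = \left(\left(2 + 4\right) + 39\right)^{2} = \left(6 + 39\right)^{2} = 45^{2} = 2025$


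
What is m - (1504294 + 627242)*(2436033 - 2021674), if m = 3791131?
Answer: -883217334293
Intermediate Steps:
m - (1504294 + 627242)*(2436033 - 2021674) = 3791131 - (1504294 + 627242)*(2436033 - 2021674) = 3791131 - 2131536*414359 = 3791131 - 1*883221125424 = 3791131 - 883221125424 = -883217334293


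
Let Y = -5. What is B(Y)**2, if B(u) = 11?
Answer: 121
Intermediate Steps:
B(Y)**2 = 11**2 = 121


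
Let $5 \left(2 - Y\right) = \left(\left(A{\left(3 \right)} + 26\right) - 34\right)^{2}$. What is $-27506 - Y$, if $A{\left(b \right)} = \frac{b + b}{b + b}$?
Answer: $- \frac{137491}{5} \approx -27498.0$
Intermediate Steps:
$A{\left(b \right)} = 1$ ($A{\left(b \right)} = \frac{2 b}{2 b} = 2 b \frac{1}{2 b} = 1$)
$Y = - \frac{39}{5}$ ($Y = 2 - \frac{\left(\left(1 + 26\right) - 34\right)^{2}}{5} = 2 - \frac{\left(27 - 34\right)^{2}}{5} = 2 - \frac{\left(-7\right)^{2}}{5} = 2 - \frac{49}{5} = - \frac{39}{5} \approx -7.8$)
$-27506 - Y = -27506 - - \frac{39}{5} = -27506 + \frac{39}{5} = - \frac{137491}{5}$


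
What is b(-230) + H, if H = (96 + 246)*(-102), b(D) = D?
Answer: -35114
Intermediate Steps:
H = -34884 (H = 342*(-102) = -34884)
b(-230) + H = -230 - 34884 = -35114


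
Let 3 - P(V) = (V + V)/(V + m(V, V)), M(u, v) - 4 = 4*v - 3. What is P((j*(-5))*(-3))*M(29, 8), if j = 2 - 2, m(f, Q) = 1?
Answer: 99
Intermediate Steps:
j = 0
M(u, v) = 1 + 4*v (M(u, v) = 4 + (4*v - 3) = 4 + (-3 + 4*v) = 1 + 4*v)
P(V) = 3 - 2*V/(1 + V) (P(V) = 3 - (V + V)/(V + 1) = 3 - 2*V/(1 + V))
P((j*(-5))*(-3))*M(29, 8) = ((3 + (0*(-5))*(-3))/(1 + (0*(-5))*(-3)))*(1 + 4*8) = ((3 + 0*(-3))/(1 + 0*(-3)))*(1 + 32) = ((3 + 0)/(1 + 0))*33 = (3/1)*33 = (1*3)*33 = 3*33 = 99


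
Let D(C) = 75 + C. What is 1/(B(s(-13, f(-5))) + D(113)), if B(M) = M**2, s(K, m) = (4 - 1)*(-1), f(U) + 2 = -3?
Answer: 1/197 ≈ 0.0050761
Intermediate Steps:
f(U) = -5 (f(U) = -2 - 3 = -5)
s(K, m) = -3 (s(K, m) = 3*(-1) = -3)
1/(B(s(-13, f(-5))) + D(113)) = 1/((-3)**2 + (75 + 113)) = 1/(9 + 188) = 1/197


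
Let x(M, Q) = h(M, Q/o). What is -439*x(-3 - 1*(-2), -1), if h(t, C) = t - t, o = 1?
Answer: 0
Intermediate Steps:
h(t, C) = 0
x(M, Q) = 0
-439*x(-3 - 1*(-2), -1) = -439*0 = 0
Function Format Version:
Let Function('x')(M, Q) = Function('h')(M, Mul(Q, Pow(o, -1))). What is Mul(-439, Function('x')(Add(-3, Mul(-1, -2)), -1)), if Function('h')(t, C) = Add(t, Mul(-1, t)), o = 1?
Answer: 0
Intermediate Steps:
Function('h')(t, C) = 0
Function('x')(M, Q) = 0
Mul(-439, Function('x')(Add(-3, Mul(-1, -2)), -1)) = Mul(-439, 0) = 0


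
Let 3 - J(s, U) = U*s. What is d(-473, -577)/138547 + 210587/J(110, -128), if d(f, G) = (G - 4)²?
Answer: 33930068652/1951157401 ≈ 17.390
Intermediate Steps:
d(f, G) = (-4 + G)²
J(s, U) = 3 - U*s
d(-473, -577)/138547 + 210587/J(110, -128) = (-4 - 577)²/138547 + 210587/(3 - 1*(-128)*110) = (-581)²*(1/138547) + 210587/(3 + 14080) = 337561*(1/138547) + 210587/14083 = 337561/138547 + 210587*(1/14083) = 337561/138547 + 210587/14083 = 33930068652/1951157401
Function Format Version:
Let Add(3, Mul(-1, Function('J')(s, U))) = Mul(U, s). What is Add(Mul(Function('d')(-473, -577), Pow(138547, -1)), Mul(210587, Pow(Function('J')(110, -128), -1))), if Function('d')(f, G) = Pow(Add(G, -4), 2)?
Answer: Rational(33930068652, 1951157401) ≈ 17.390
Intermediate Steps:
Function('d')(f, G) = Pow(Add(-4, G), 2)
Function('J')(s, U) = Add(3, Mul(-1, U, s)) (Function('J')(s, U) = Add(3, Mul(-1, Mul(U, s))) = Add(3, Mul(-1, U, s)))
Add(Mul(Function('d')(-473, -577), Pow(138547, -1)), Mul(210587, Pow(Function('J')(110, -128), -1))) = Add(Mul(Pow(Add(-4, -577), 2), Pow(138547, -1)), Mul(210587, Pow(Add(3, Mul(-1, -128, 110)), -1))) = Add(Mul(Pow(-581, 2), Rational(1, 138547)), Mul(210587, Pow(Add(3, 14080), -1))) = Add(Mul(337561, Rational(1, 138547)), Mul(210587, Pow(14083, -1))) = Add(Rational(337561, 138547), Mul(210587, Rational(1, 14083))) = Add(Rational(337561, 138547), Rational(210587, 14083)) = Rational(33930068652, 1951157401)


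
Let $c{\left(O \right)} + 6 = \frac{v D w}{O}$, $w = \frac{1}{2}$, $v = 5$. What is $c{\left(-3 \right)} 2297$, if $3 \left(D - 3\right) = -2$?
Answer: $- \frac{328471}{18} \approx -18248.0$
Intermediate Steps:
$D = \frac{7}{3}$ ($D = 3 + \frac{1}{3} \left(-2\right) = 3 - \frac{2}{3} = \frac{7}{3} \approx 2.3333$)
$w = \frac{1}{2} \approx 0.5$
$c{\left(O \right)} = -6 + \frac{35}{6 O}$ ($c{\left(O \right)} = -6 + \frac{5 \cdot \frac{7}{3} \cdot \frac{1}{2}}{O} = -6 + \frac{\frac{35}{3} \cdot \frac{1}{2}}{O} = -6 + \frac{35}{6 O}$)
$c{\left(-3 \right)} 2297 = \left(-6 + \frac{35}{6 \left(-3\right)}\right) 2297 = \left(-6 + \frac{35}{6} \left(- \frac{1}{3}\right)\right) 2297 = \left(-6 - \frac{35}{18}\right) 2297 = \left(- \frac{143}{18}\right) 2297 = - \frac{328471}{18}$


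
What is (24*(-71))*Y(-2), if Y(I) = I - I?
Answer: 0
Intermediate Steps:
Y(I) = 0
(24*(-71))*Y(-2) = (24*(-71))*0 = -1704*0 = 0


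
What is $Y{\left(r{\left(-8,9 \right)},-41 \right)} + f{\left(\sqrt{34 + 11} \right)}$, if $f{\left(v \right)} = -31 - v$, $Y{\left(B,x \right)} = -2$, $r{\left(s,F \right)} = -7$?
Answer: $-33 - 3 \sqrt{5} \approx -39.708$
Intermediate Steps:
$Y{\left(r{\left(-8,9 \right)},-41 \right)} + f{\left(\sqrt{34 + 11} \right)} = -2 - \left(31 + \sqrt{34 + 11}\right) = -2 - \left(31 + \sqrt{45}\right) = -2 - \left(31 + 3 \sqrt{5}\right) = -33 - 3 \sqrt{5}$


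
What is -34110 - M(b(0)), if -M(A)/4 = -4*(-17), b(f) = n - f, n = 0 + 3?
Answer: -33838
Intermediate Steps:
n = 3
b(f) = 3 - f
M(A) = -272 (M(A) = -(-16)*(-17) = -4*68 = -272)
-34110 - M(b(0)) = -34110 - 1*(-272) = -34110 + 272 = -33838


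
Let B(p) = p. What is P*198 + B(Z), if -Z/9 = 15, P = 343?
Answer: 67779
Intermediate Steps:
Z = -135 (Z = -9*15 = -135)
P*198 + B(Z) = 343*198 - 135 = 67914 - 135 = 67779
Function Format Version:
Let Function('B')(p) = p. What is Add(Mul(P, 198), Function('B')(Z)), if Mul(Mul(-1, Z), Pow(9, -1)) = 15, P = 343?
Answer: 67779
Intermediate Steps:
Z = -135 (Z = Mul(-9, 15) = -135)
Add(Mul(P, 198), Function('B')(Z)) = Add(Mul(343, 198), -135) = Add(67914, -135) = 67779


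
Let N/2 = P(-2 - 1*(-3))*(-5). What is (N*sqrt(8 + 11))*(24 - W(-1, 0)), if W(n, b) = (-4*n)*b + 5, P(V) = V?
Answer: -190*sqrt(19) ≈ -828.19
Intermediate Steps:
W(n, b) = 5 - 4*b*n (W(n, b) = -4*b*n + 5 = 5 - 4*b*n)
N = -10 (N = 2*((-2 - 1*(-3))*(-5)) = 2*((-2 + 3)*(-5)) = 2*(1*(-5)) = 2*(-5) = -10)
(N*sqrt(8 + 11))*(24 - W(-1, 0)) = (-10*sqrt(8 + 11))*(24 - (5 - 4*0*(-1))) = (-10*sqrt(19))*(24 - (5 + 0)) = (-10*sqrt(19))*(24 - 1*5) = (-10*sqrt(19))*(24 - 5) = -10*sqrt(19)*19 = -190*sqrt(19)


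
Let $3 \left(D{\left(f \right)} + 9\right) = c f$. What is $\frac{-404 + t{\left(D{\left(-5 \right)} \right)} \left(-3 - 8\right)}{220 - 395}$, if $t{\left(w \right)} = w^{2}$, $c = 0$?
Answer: $\frac{37}{5} \approx 7.4$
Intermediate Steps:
$D{\left(f \right)} = -9$ ($D{\left(f \right)} = -9 + \frac{0 f}{3} = -9 + \frac{1}{3} \cdot 0 = -9 + 0 = -9$)
$\frac{-404 + t{\left(D{\left(-5 \right)} \right)} \left(-3 - 8\right)}{220 - 395} = \frac{-404 + \left(-9\right)^{2} \left(-3 - 8\right)}{220 - 395} = \frac{-404 + 81 \left(-11\right)}{-175} = \left(-404 - 891\right) \left(- \frac{1}{175}\right) = \left(-1295\right) \left(- \frac{1}{175}\right) = \frac{37}{5}$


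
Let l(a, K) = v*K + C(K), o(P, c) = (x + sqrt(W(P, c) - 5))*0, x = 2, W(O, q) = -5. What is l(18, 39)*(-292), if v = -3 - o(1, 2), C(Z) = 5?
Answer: 32704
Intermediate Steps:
o(P, c) = 0 (o(P, c) = (2 + sqrt(-5 - 5))*0 = (2 + sqrt(-10))*0 = (2 + I*sqrt(10))*0 = 0)
v = -3 (v = -3 - 1*0 = -3 + 0 = -3)
l(a, K) = 5 - 3*K (l(a, K) = -3*K + 5 = 5 - 3*K)
l(18, 39)*(-292) = (5 - 3*39)*(-292) = (5 - 117)*(-292) = -112*(-292) = 32704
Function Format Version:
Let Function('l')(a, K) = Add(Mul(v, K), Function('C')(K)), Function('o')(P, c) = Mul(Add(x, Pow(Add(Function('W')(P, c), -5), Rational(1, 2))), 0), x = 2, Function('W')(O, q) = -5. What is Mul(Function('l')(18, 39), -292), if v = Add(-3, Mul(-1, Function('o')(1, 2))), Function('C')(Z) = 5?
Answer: 32704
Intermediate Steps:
Function('o')(P, c) = 0 (Function('o')(P, c) = Mul(Add(2, Pow(Add(-5, -5), Rational(1, 2))), 0) = Mul(Add(2, Pow(-10, Rational(1, 2))), 0) = Mul(Add(2, Mul(I, Pow(10, Rational(1, 2)))), 0) = 0)
v = -3 (v = Add(-3, Mul(-1, 0)) = Add(-3, 0) = -3)
Function('l')(a, K) = Add(5, Mul(-3, K)) (Function('l')(a, K) = Add(Mul(-3, K), 5) = Add(5, Mul(-3, K)))
Mul(Function('l')(18, 39), -292) = Mul(Add(5, Mul(-3, 39)), -292) = Mul(Add(5, -117), -292) = Mul(-112, -292) = 32704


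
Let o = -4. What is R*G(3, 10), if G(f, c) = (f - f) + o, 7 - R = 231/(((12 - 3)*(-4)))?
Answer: -161/3 ≈ -53.667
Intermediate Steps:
R = 161/12 (R = 7 - 231/((12 - 3)*(-4)) = 7 - 231/(9*(-4)) = 7 - 231/(-36) = 7 - 231*(-1)/36 = 7 - 1*(-77/12) = 7 + 77/12 = 161/12 ≈ 13.417)
G(f, c) = -4 (G(f, c) = (f - f) - 4 = 0 - 4 = -4)
R*G(3, 10) = (161/12)*(-4) = -161/3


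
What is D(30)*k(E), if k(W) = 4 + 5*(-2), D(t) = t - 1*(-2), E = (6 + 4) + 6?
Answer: -192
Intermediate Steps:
E = 16 (E = 10 + 6 = 16)
D(t) = 2 + t (D(t) = t + 2 = 2 + t)
k(W) = -6 (k(W) = 4 - 10 = -6)
D(30)*k(E) = (2 + 30)*(-6) = 32*(-6) = -192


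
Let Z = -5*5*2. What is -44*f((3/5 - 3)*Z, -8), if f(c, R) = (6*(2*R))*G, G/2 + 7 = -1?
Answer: -67584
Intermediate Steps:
G = -16 (G = -14 + 2*(-1) = -14 - 2 = -16)
Z = -50 (Z = -25*2 = -50)
f(c, R) = -192*R (f(c, R) = (6*(2*R))*(-16) = (12*R)*(-16) = -192*R)
-44*f((3/5 - 3)*Z, -8) = -(-8448)*(-8) = -44*1536 = -67584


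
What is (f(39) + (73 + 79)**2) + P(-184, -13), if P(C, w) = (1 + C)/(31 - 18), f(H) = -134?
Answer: 298427/13 ≈ 22956.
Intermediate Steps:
P(C, w) = 1/13 + C/13 (P(C, w) = (1 + C)/13 = (1 + C)*(1/13) = 1/13 + C/13)
(f(39) + (73 + 79)**2) + P(-184, -13) = (-134 + (73 + 79)**2) + (1/13 + (1/13)*(-184)) = (-134 + 152**2) + (1/13 - 184/13) = (-134 + 23104) - 183/13 = 22970 - 183/13 = 298427/13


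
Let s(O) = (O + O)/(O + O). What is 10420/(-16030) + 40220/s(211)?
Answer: 64471618/1603 ≈ 40219.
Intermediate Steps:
s(O) = 1 (s(O) = (2*O)/((2*O)) = (2*O)*(1/(2*O)) = 1)
10420/(-16030) + 40220/s(211) = 10420/(-16030) + 40220/1 = 10420*(-1/16030) + 40220*1 = -1042/1603 + 40220 = 64471618/1603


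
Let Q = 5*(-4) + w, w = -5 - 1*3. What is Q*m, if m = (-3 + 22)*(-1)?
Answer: 532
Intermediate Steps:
w = -8 (w = -5 - 3 = -8)
m = -19 (m = 19*(-1) = -19)
Q = -28 (Q = 5*(-4) - 8 = -20 - 8 = -28)
Q*m = -28*(-19) = 532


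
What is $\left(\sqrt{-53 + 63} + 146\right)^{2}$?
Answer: $\left(146 + \sqrt{10}\right)^{2} \approx 22249.0$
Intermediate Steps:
$\left(\sqrt{-53 + 63} + 146\right)^{2} = \left(\sqrt{10} + 146\right)^{2} = \left(146 + \sqrt{10}\right)^{2}$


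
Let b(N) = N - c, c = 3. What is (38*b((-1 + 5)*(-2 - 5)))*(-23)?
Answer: 27094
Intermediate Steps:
b(N) = -3 + N (b(N) = N - 1*3 = N - 3 = -3 + N)
(38*b((-1 + 5)*(-2 - 5)))*(-23) = (38*(-3 + (-1 + 5)*(-2 - 5)))*(-23) = (38*(-3 + 4*(-7)))*(-23) = (38*(-3 - 28))*(-23) = (38*(-31))*(-23) = -1178*(-23) = 27094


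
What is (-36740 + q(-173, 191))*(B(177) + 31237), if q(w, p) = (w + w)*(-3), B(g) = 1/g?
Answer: -197394572900/177 ≈ -1.1152e+9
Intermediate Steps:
q(w, p) = -6*w (q(w, p) = (2*w)*(-3) = -6*w)
(-36740 + q(-173, 191))*(B(177) + 31237) = (-36740 - 6*(-173))*(1/177 + 31237) = (-36740 + 1038)*(1/177 + 31237) = -35702*5528950/177 = -197394572900/177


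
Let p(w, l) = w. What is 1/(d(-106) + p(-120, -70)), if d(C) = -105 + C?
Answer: -1/331 ≈ -0.0030211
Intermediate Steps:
1/(d(-106) + p(-120, -70)) = 1/((-105 - 106) - 120) = 1/(-211 - 120) = 1/(-331) = -1/331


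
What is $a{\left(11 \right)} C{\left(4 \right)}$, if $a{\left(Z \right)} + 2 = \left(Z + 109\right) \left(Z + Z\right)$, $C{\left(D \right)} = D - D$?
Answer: $0$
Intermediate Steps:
$C{\left(D \right)} = 0$
$a{\left(Z \right)} = -2 + 2 Z \left(109 + Z\right)$ ($a{\left(Z \right)} = -2 + \left(Z + 109\right) \left(Z + Z\right) = -2 + \left(109 + Z\right) 2 Z = -2 + 2 Z \left(109 + Z\right)$)
$a{\left(11 \right)} C{\left(4 \right)} = \left(-2 + 2 \cdot 11^{2} + 218 \cdot 11\right) 0 = \left(-2 + 2 \cdot 121 + 2398\right) 0 = \left(-2 + 242 + 2398\right) 0 = 2638 \cdot 0 = 0$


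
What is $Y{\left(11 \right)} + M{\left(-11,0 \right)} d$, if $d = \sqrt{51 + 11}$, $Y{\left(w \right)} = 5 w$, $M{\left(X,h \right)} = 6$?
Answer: $55 + 6 \sqrt{62} \approx 102.24$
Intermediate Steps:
$d = \sqrt{62} \approx 7.874$
$Y{\left(11 \right)} + M{\left(-11,0 \right)} d = 5 \cdot 11 + 6 \sqrt{62} = 55 + 6 \sqrt{62}$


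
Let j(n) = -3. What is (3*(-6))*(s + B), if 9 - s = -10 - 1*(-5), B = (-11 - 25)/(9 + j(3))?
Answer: -144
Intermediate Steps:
B = -6 (B = (-11 - 25)/(9 - 3) = -36/6 = -36*⅙ = -6)
s = 14 (s = 9 - (-10 - 1*(-5)) = 9 - (-10 + 5) = 9 - 1*(-5) = 9 + 5 = 14)
(3*(-6))*(s + B) = (3*(-6))*(14 - 6) = -18*8 = -144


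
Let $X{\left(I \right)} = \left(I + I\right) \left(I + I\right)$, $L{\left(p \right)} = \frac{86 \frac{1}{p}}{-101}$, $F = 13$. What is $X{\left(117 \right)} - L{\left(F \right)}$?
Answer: $\frac{71894714}{1313} \approx 54756.0$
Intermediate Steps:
$L{\left(p \right)} = - \frac{86}{101 p}$ ($L{\left(p \right)} = \frac{86}{p} \left(- \frac{1}{101}\right) = - \frac{86}{101 p}$)
$X{\left(I \right)} = 4 I^{2}$ ($X{\left(I \right)} = 2 I 2 I = 4 I^{2}$)
$X{\left(117 \right)} - L{\left(F \right)} = 4 \cdot 117^{2} - - \frac{86}{101 \cdot 13} = 4 \cdot 13689 - \left(- \frac{86}{101}\right) \frac{1}{13} = 54756 - - \frac{86}{1313} = 54756 + \frac{86}{1313} = \frac{71894714}{1313}$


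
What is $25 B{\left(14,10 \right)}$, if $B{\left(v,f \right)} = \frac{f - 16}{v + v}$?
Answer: $- \frac{75}{14} \approx -5.3571$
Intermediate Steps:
$B{\left(v,f \right)} = \frac{-16 + f}{2 v}$
$25 B{\left(14,10 \right)} = 25 \frac{-16 + 10}{2 \cdot 14} = 25 \cdot \frac{1}{2} \cdot \frac{1}{14} \left(-6\right) = 25 \left(- \frac{3}{14}\right) = - \frac{75}{14}$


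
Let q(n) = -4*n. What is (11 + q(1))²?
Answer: 49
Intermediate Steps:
(11 + q(1))² = (11 - 4*1)² = (11 - 4)² = 7² = 49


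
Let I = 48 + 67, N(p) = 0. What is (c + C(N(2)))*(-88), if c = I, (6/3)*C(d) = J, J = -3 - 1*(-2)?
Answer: -10076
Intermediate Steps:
J = -1 (J = -3 + 2 = -1)
C(d) = -½ (C(d) = (½)*(-1) = -½)
I = 115
c = 115
(c + C(N(2)))*(-88) = (115 - ½)*(-88) = (229/2)*(-88) = -10076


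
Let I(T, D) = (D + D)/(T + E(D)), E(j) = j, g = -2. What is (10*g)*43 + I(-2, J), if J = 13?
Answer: -9434/11 ≈ -857.64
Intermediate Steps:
I(T, D) = 2*D/(D + T) (I(T, D) = (D + D)/(T + D) = (2*D)/(D + T) = 2*D/(D + T))
(10*g)*43 + I(-2, J) = (10*(-2))*43 + 2*13/(13 - 2) = -20*43 + 2*13/11 = -860 + 2*13*(1/11) = -860 + 26/11 = -9434/11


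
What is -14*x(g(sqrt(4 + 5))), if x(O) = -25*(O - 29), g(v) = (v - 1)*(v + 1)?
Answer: -7350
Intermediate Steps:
g(v) = (1 + v)*(-1 + v) (g(v) = (-1 + v)*(1 + v) = (1 + v)*(-1 + v))
x(O) = 725 - 25*O (x(O) = -25*(-29 + O) = 725 - 25*O)
-14*x(g(sqrt(4 + 5))) = -14*(725 - 25*(-1 + (sqrt(4 + 5))**2)) = -14*(725 - 25*(-1 + (sqrt(9))**2)) = -14*(725 - 25*(-1 + 3**2)) = -14*(725 - 25*(-1 + 9)) = -14*(725 - 25*8) = -14*(725 - 200) = -14*525 = -7350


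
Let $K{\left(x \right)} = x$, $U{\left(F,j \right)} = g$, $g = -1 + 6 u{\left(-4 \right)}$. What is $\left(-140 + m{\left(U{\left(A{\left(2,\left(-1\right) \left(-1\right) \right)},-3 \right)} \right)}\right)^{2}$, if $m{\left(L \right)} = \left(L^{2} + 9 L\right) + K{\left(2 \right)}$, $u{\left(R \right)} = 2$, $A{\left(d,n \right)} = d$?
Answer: $6724$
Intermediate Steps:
$g = 11$ ($g = -1 + 6 \cdot 2 = -1 + 12 = 11$)
$U{\left(F,j \right)} = 11$
$m{\left(L \right)} = 2 + L^{2} + 9 L$ ($m{\left(L \right)} = \left(L^{2} + 9 L\right) + 2 = 2 + L^{2} + 9 L$)
$\left(-140 + m{\left(U{\left(A{\left(2,\left(-1\right) \left(-1\right) \right)},-3 \right)} \right)}\right)^{2} = \left(-140 + \left(2 + 11^{2} + 9 \cdot 11\right)\right)^{2} = \left(-140 + \left(2 + 121 + 99\right)\right)^{2} = \left(-140 + 222\right)^{2} = 82^{2} = 6724$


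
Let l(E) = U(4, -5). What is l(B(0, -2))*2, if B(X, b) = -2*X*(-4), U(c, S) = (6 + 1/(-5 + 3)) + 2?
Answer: 15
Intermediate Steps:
U(c, S) = 15/2 (U(c, S) = (6 + 1/(-2)) + 2 = (6 - 1/2) + 2 = 11/2 + 2 = 15/2)
B(X, b) = 8*X
l(E) = 15/2
l(B(0, -2))*2 = (15/2)*2 = 15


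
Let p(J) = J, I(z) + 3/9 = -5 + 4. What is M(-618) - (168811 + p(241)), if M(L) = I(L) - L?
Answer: -505306/3 ≈ -1.6844e+5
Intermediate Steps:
I(z) = -4/3 (I(z) = -⅓ + (-5 + 4) = -⅓ - 1 = -4/3)
M(L) = -4/3 - L
M(-618) - (168811 + p(241)) = (-4/3 - 1*(-618)) - (168811 + 241) = (-4/3 + 618) - 1*169052 = 1850/3 - 169052 = -505306/3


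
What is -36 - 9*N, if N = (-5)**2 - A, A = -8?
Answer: -333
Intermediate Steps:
N = 33 (N = (-5)**2 - 1*(-8) = 25 + 8 = 33)
-36 - 9*N = -36 - 9*33 = -36 - 297 = -333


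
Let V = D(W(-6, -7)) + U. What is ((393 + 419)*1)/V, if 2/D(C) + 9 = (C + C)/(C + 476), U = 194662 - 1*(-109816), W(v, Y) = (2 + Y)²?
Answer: 905177/339416600 ≈ 0.0026669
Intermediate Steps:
U = 304478 (U = 194662 + 109816 = 304478)
D(C) = 2/(-9 + 2*C/(476 + C)) (D(C) = 2/(-9 + (C + C)/(C + 476)) = 2/(-9 + (2*C)/(476 + C)) = 2/(-9 + 2*C/(476 + C)))
V = 1357666400/4459 (V = 2*(-476 - (2 - 7)²)/(7*(612 + (2 - 7)²)) + 304478 = 2*(-476 - 1*(-5)²)/(7*(612 + (-5)²)) + 304478 = 2*(-476 - 1*25)/(7*(612 + 25)) + 304478 = (2/7)*(-476 - 25)/637 + 304478 = (2/7)*(1/637)*(-501) + 304478 = -1002/4459 + 304478 = 1357666400/4459 ≈ 3.0448e+5)
((393 + 419)*1)/V = ((393 + 419)*1)/(1357666400/4459) = (812*1)*(4459/1357666400) = 812*(4459/1357666400) = 905177/339416600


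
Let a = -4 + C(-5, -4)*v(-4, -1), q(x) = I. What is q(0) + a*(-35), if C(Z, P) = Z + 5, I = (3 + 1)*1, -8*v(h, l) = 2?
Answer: 144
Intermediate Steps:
v(h, l) = -¼ (v(h, l) = -⅛*2 = -¼)
I = 4 (I = 4*1 = 4)
q(x) = 4
C(Z, P) = 5 + Z
a = -4 (a = -4 + (5 - 5)*(-¼) = -4 + 0*(-¼) = -4 + 0 = -4)
q(0) + a*(-35) = 4 - 4*(-35) = 4 + 140 = 144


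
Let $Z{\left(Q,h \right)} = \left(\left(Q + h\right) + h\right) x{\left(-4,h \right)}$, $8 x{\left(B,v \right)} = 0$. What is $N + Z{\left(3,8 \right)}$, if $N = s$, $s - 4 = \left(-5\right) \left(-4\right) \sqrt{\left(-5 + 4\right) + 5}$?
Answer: $44$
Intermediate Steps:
$x{\left(B,v \right)} = 0$ ($x{\left(B,v \right)} = \frac{1}{8} \cdot 0 = 0$)
$s = 44$ ($s = 4 + \left(-5\right) \left(-4\right) \sqrt{\left(-5 + 4\right) + 5} = 4 + 20 \sqrt{-1 + 5} = 4 + 20 \sqrt{4} = 4 + 20 \cdot 2 = 4 + 40 = 44$)
$N = 44$
$Z{\left(Q,h \right)} = 0$ ($Z{\left(Q,h \right)} = \left(\left(Q + h\right) + h\right) 0 = \left(Q + 2 h\right) 0 = 0$)
$N + Z{\left(3,8 \right)} = 44 + 0 = 44$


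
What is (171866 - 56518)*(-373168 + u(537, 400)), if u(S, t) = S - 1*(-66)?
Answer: -42974627620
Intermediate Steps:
u(S, t) = 66 + S (u(S, t) = S + 66 = 66 + S)
(171866 - 56518)*(-373168 + u(537, 400)) = (171866 - 56518)*(-373168 + (66 + 537)) = 115348*(-373168 + 603) = 115348*(-372565) = -42974627620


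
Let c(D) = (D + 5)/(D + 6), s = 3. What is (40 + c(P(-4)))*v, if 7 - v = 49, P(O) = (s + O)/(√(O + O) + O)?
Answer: -1565970/913 - 84*I*√2/913 ≈ -1715.2 - 0.13011*I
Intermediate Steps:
P(O) = (3 + O)/(O + √2*√O) (P(O) = (3 + O)/(√(O + O) + O) = (3 + O)/(√(2*O) + O) = (3 + O)/(√2*√O + O) = (3 + O)/(O + √2*√O))
v = -42 (v = 7 - 1*49 = 7 - 49 = -42)
c(D) = (5 + D)/(6 + D)
(40 + c(P(-4)))*v = (40 + (5 + (3 - 4)/(-4 + √2*√(-4)))/(6 + (3 - 4)/(-4 + √2*√(-4))))*(-42) = (40 + (5 - 1/(-4 + √2*(2*I)))/(6 - 1/(-4 + √2*(2*I))))*(-42) = (40 + (5 - 1/(-4 + 2*I*√2))/(6 - 1/(-4 + 2*I*√2)))*(-42) = -1680 - 42*(5 - 1/(-4 + 2*I*√2))/(6 - 1/(-4 + 2*I*√2))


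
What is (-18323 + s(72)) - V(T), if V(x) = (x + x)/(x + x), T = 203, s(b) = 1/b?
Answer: -1319327/72 ≈ -18324.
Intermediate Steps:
V(x) = 1 (V(x) = (2*x)/((2*x)) = (2*x)*(1/(2*x)) = 1)
(-18323 + s(72)) - V(T) = (-18323 + 1/72) - 1*1 = (-18323 + 1/72) - 1 = -1319255/72 - 1 = -1319327/72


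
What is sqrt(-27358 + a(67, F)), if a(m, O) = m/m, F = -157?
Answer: I*sqrt(27357) ≈ 165.4*I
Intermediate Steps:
a(m, O) = 1
sqrt(-27358 + a(67, F)) = sqrt(-27358 + 1) = sqrt(-27357) = I*sqrt(27357)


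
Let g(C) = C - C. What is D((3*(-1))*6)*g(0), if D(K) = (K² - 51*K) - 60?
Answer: 0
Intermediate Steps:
g(C) = 0
D(K) = -60 + K² - 51*K
D((3*(-1))*6)*g(0) = (-60 + ((3*(-1))*6)² - 51*3*(-1)*6)*0 = (-60 + (-3*6)² - (-153)*6)*0 = (-60 + (-18)² - 51*(-18))*0 = (-60 + 324 + 918)*0 = 1182*0 = 0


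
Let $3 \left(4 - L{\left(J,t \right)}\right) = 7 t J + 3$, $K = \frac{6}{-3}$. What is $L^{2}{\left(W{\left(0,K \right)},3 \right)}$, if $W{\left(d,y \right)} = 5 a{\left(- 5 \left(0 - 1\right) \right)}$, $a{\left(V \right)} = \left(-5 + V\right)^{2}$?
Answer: $9$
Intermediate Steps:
$K = -2$ ($K = 6 \left(- \frac{1}{3}\right) = -2$)
$W{\left(d,y \right)} = 0$ ($W{\left(d,y \right)} = 5 \left(-5 - 5 \left(0 - 1\right)\right)^{2} = 5 \left(-5 - -5\right)^{2} = 5 \left(-5 + 5\right)^{2} = 5 \cdot 0^{2} = 5 \cdot 0 = 0$)
$L{\left(J,t \right)} = 3 - \frac{7 J t}{3}$ ($L{\left(J,t \right)} = 4 - \frac{7 t J + 3}{3} = 4 - \frac{7 J t + 3}{3} = 4 - \frac{3 + 7 J t}{3} = 4 - \left(1 + \frac{7 J t}{3}\right) = 3 - \frac{7 J t}{3}$)
$L^{2}{\left(W{\left(0,K \right)},3 \right)} = \left(3 - 0 \cdot 3\right)^{2} = \left(3 + 0\right)^{2} = 3^{2} = 9$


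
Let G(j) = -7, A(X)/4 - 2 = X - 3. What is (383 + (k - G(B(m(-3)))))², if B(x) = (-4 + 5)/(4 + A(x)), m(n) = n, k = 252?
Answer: 412164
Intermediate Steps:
A(X) = -4 + 4*X (A(X) = 8 + 4*(X - 3) = 8 + 4*(-3 + X) = 8 + (-12 + 4*X) = -4 + 4*X)
B(x) = 1/(4*x) (B(x) = (-4 + 5)/(4 + (-4 + 4*x)) = 1/(4*x))
(383 + (k - G(B(m(-3)))))² = (383 + (252 - 1*(-7)))² = (383 + (252 + 7))² = (383 + 259)² = 642² = 412164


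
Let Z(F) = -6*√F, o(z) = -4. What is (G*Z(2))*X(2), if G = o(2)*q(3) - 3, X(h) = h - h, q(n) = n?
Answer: 0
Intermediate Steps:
X(h) = 0
G = -15 (G = -4*3 - 3 = -12 - 3 = -15)
(G*Z(2))*X(2) = -(-90)*√2*0 = (90*√2)*0 = 0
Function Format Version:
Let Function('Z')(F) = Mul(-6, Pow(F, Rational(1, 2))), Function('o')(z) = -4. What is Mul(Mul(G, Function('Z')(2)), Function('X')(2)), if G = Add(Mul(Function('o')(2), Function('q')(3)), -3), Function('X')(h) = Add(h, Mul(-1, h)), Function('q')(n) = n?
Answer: 0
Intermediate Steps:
Function('X')(h) = 0
G = -15 (G = Add(Mul(-4, 3), -3) = Add(-12, -3) = -15)
Mul(Mul(G, Function('Z')(2)), Function('X')(2)) = Mul(Mul(-15, Mul(-6, Pow(2, Rational(1, 2)))), 0) = Mul(Mul(90, Pow(2, Rational(1, 2))), 0) = 0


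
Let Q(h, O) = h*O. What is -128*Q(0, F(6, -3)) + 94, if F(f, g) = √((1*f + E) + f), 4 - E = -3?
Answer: 94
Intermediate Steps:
E = 7 (E = 4 - 1*(-3) = 4 + 3 = 7)
F(f, g) = √(7 + 2*f) (F(f, g) = √((1*f + 7) + f) = √((f + 7) + f) = √((7 + f) + f) = √(7 + 2*f))
Q(h, O) = O*h
-128*Q(0, F(6, -3)) + 94 = -128*√(7 + 2*6)*0 + 94 = -128*√(7 + 12)*0 + 94 = -128*√19*0 + 94 = -128*0 + 94 = 0 + 94 = 94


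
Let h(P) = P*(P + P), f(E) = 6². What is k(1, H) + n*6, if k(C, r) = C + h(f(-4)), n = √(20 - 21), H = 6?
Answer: 2593 + 6*I ≈ 2593.0 + 6.0*I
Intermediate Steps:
f(E) = 36
h(P) = 2*P² (h(P) = P*(2*P) = 2*P²)
n = I (n = √(-1) = I ≈ 1.0*I)
k(C, r) = 2592 + C (k(C, r) = C + 2*36² = C + 2*1296 = C + 2592 = 2592 + C)
k(1, H) + n*6 = (2592 + 1) + I*6 = 2593 + 6*I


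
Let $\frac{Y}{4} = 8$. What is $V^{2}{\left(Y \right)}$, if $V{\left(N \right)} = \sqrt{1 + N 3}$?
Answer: $97$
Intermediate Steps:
$Y = 32$ ($Y = 4 \cdot 8 = 32$)
$V{\left(N \right)} = \sqrt{1 + 3 N}$
$V^{2}{\left(Y \right)} = \left(\sqrt{1 + 3 \cdot 32}\right)^{2} = \left(\sqrt{1 + 96}\right)^{2} = \left(\sqrt{97}\right)^{2} = 97$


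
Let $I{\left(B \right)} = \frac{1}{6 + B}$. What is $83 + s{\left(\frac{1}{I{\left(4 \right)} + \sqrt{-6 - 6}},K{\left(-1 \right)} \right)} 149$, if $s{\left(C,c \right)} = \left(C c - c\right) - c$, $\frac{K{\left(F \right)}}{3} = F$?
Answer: $\frac{3493 i + 19540 \sqrt{3}}{- i + 20 \sqrt{3}} \approx 973.28 + 128.93 i$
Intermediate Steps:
$K{\left(F \right)} = 3 F$
$s{\left(C,c \right)} = - 2 c + C c$ ($s{\left(C,c \right)} = \left(- c + C c\right) - c = - 2 c + C c$)
$83 + s{\left(\frac{1}{I{\left(4 \right)} + \sqrt{-6 - 6}},K{\left(-1 \right)} \right)} 149 = 83 + 3 \left(-1\right) \left(-2 + \frac{1}{\frac{1}{6 + 4} + \sqrt{-6 - 6}}\right) 149 = 83 + - 3 \left(-2 + \frac{1}{\frac{1}{10} + \sqrt{-12}}\right) 149 = 83 + - 3 \left(-2 + \frac{1}{\frac{1}{10} + 2 i \sqrt{3}}\right) 149 = 83 + \left(6 - \frac{3}{\frac{1}{10} + 2 i \sqrt{3}}\right) 149 = 83 + \left(894 - \frac{447}{\frac{1}{10} + 2 i \sqrt{3}}\right) = 977 - \frac{447}{\frac{1}{10} + 2 i \sqrt{3}}$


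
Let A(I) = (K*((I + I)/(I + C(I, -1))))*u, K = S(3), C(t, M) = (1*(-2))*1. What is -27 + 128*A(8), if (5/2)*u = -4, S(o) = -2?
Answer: 15979/15 ≈ 1065.3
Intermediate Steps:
C(t, M) = -2 (C(t, M) = -2*1 = -2)
u = -8/5 (u = (⅖)*(-4) = -8/5 ≈ -1.6000)
K = -2
A(I) = 32*I/(5*(-2 + I)) (A(I) = -2*(I + I)/(I - 2)*(-8/5) = -2*2*I/(-2 + I)*(-8/5) = -4*I/(-2 + I)*(-8/5) = 32*I/(5*(-2 + I)))
-27 + 128*A(8) = -27 + 128*((32/5)*8/(-2 + 8)) = -27 + 128*((32/5)*8/6) = -27 + 128*((32/5)*8*(⅙)) = -27 + 128*(128/15) = -27 + 16384/15 = 15979/15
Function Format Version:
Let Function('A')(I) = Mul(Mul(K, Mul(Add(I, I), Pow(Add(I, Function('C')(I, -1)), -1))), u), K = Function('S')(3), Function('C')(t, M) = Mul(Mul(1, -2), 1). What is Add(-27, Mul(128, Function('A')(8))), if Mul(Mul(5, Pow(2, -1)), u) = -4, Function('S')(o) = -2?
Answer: Rational(15979, 15) ≈ 1065.3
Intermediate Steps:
Function('C')(t, M) = -2 (Function('C')(t, M) = Mul(-2, 1) = -2)
u = Rational(-8, 5) (u = Mul(Rational(2, 5), -4) = Rational(-8, 5) ≈ -1.6000)
K = -2
Function('A')(I) = Mul(Rational(32, 5), I, Pow(Add(-2, I), -1)) (Function('A')(I) = Mul(Mul(-2, Mul(Add(I, I), Pow(Add(I, -2), -1))), Rational(-8, 5)) = Mul(Mul(-2, Mul(Mul(2, I), Pow(Add(-2, I), -1))), Rational(-8, 5)) = Mul(Mul(-2, Mul(2, I, Pow(Add(-2, I), -1))), Rational(-8, 5)) = Mul(Mul(-4, I, Pow(Add(-2, I), -1)), Rational(-8, 5)) = Mul(Rational(32, 5), I, Pow(Add(-2, I), -1)))
Add(-27, Mul(128, Function('A')(8))) = Add(-27, Mul(128, Mul(Rational(32, 5), 8, Pow(Add(-2, 8), -1)))) = Add(-27, Mul(128, Mul(Rational(32, 5), 8, Pow(6, -1)))) = Add(-27, Mul(128, Mul(Rational(32, 5), 8, Rational(1, 6)))) = Add(-27, Mul(128, Rational(128, 15))) = Add(-27, Rational(16384, 15)) = Rational(15979, 15)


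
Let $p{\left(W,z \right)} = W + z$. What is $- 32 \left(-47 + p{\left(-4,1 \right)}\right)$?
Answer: $1600$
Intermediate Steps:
$- 32 \left(-47 + p{\left(-4,1 \right)}\right) = - 32 \left(-47 + \left(-4 + 1\right)\right) = - 32 \left(-47 - 3\right) = \left(-32\right) \left(-50\right) = 1600$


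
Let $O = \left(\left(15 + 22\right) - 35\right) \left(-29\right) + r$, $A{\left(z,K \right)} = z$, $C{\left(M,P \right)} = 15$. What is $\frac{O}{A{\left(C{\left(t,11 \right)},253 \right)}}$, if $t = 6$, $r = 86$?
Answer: $\frac{28}{15} \approx 1.8667$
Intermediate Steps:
$O = 28$ ($O = \left(\left(15 + 22\right) - 35\right) \left(-29\right) + 86 = \left(37 - 35\right) \left(-29\right) + 86 = 2 \left(-29\right) + 86 = -58 + 86 = 28$)
$\frac{O}{A{\left(C{\left(t,11 \right)},253 \right)}} = \frac{28}{15}$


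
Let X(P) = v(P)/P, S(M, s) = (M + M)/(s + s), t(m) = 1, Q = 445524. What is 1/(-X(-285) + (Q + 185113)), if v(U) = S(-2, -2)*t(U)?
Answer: 285/179731546 ≈ 1.5857e-6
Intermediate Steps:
S(M, s) = M/s (S(M, s) = (2*M)/((2*s)) = (2*M)*(1/(2*s)) = M/s)
v(U) = 1 (v(U) = -2/(-2)*1 = -2*(-1/2)*1 = 1*1 = 1)
X(P) = 1/P
1/(-X(-285) + (Q + 185113)) = 1/(-1/(-285) + (445524 + 185113)) = 1/(-1*(-1/285) + 630637) = 1/(1/285 + 630637) = 1/(179731546/285) = 285/179731546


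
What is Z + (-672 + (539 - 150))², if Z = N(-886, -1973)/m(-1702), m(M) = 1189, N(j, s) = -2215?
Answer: 95223606/1189 ≈ 80087.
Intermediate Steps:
Z = -2215/1189 ≈ -1.8629
Z + (-672 + (539 - 150))² = -2215/1189 + (-672 + (539 - 150))² = -2215/1189 + (-672 + 389)² = -2215/1189 + (-283)² = -2215/1189 + 80089 = 95223606/1189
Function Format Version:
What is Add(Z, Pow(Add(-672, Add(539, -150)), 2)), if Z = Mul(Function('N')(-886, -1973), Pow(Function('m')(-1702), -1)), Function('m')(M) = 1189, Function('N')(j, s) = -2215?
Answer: Rational(95223606, 1189) ≈ 80087.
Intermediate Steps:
Z = Rational(-2215, 1189) (Z = Mul(-2215, Pow(1189, -1)) = Mul(-2215, Rational(1, 1189)) = Rational(-2215, 1189) ≈ -1.8629)
Add(Z, Pow(Add(-672, Add(539, -150)), 2)) = Add(Rational(-2215, 1189), Pow(Add(-672, Add(539, -150)), 2)) = Add(Rational(-2215, 1189), Pow(Add(-672, 389), 2)) = Add(Rational(-2215, 1189), Pow(-283, 2)) = Add(Rational(-2215, 1189), 80089) = Rational(95223606, 1189)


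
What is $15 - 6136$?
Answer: $-6121$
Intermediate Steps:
$15 - 6136 = -6121$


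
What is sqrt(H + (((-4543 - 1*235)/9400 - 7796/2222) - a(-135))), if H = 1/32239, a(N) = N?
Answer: sqrt(37119532325659171389397)/16834238630 ≈ 11.445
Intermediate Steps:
H = 1/32239 ≈ 3.1018e-5
sqrt(H + (((-4543 - 1*235)/9400 - 7796/2222) - a(-135))) = sqrt(1/32239 + (((-4543 - 1*235)/9400 - 7796/2222) - 1*(-135))) = sqrt(1/32239 + (((-4543 - 235)*(1/9400) - 7796*1/2222) + 135)) = sqrt(1/32239 + ((-4778*1/9400 - 3898/1111) + 135)) = sqrt(1/32239 + ((-2389/4700 - 3898/1111) + 135)) = sqrt(1/32239 + (-20974779/5221700 + 135)) = sqrt(1/32239 + 683954721/5221700) = sqrt(22050021472019/168342386300) = sqrt(37119532325659171389397)/16834238630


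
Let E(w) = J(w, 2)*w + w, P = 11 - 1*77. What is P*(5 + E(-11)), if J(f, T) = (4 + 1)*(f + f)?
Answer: -79464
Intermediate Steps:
P = -66 (P = 11 - 77 = -66)
J(f, T) = 10*f (J(f, T) = 5*(2*f) = 10*f)
E(w) = w + 10*w² (E(w) = (10*w)*w + w = 10*w² + w = w + 10*w²)
P*(5 + E(-11)) = -66*(5 - 11*(1 + 10*(-11))) = -66*(5 - 11*(1 - 110)) = -66*(5 - 11*(-109)) = -66*(5 + 1199) = -66*1204 = -79464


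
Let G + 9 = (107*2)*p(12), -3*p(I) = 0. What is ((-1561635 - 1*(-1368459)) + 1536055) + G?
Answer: 1342870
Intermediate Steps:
p(I) = 0 (p(I) = -⅓*0 = 0)
G = -9 (G = -9 + (107*2)*0 = -9 + 214*0 = -9 + 0 = -9)
((-1561635 - 1*(-1368459)) + 1536055) + G = ((-1561635 - 1*(-1368459)) + 1536055) - 9 = ((-1561635 + 1368459) + 1536055) - 9 = (-193176 + 1536055) - 9 = 1342879 - 9 = 1342870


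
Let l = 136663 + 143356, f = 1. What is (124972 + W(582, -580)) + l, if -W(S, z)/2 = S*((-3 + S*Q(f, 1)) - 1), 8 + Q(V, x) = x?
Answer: 5151783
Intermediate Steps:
Q(V, x) = -8 + x
W(S, z) = -2*S*(-4 - 7*S) (W(S, z) = -2*S*((-3 + S*(-8 + 1)) - 1) = -2*S*((-3 + S*(-7)) - 1) = -2*S*((-3 - 7*S) - 1) = -2*S*(-4 - 7*S))
l = 280019
(124972 + W(582, -580)) + l = (124972 + 2*582*(4 + 7*582)) + 280019 = (124972 + 2*582*(4 + 4074)) + 280019 = (124972 + 2*582*4078) + 280019 = (124972 + 4746792) + 280019 = 4871764 + 280019 = 5151783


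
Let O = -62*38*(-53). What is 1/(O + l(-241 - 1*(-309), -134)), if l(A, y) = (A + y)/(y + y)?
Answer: 134/16732345 ≈ 8.0084e-6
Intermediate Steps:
l(A, y) = (A + y)/(2*y) (l(A, y) = (A + y)/((2*y)) = (A + y)*(1/(2*y)) = (A + y)/(2*y))
O = 124868 (O = -2356*(-53) = 124868)
1/(O + l(-241 - 1*(-309), -134)) = 1/(124868 + (1/2)*((-241 - 1*(-309)) - 134)/(-134)) = 1/(124868 + (1/2)*(-1/134)*((-241 + 309) - 134)) = 1/(124868 + (1/2)*(-1/134)*(68 - 134)) = 1/(124868 + (1/2)*(-1/134)*(-66)) = 1/(124868 + 33/134) = 1/(16732345/134) = 134/16732345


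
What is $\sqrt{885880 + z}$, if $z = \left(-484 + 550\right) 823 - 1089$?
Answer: $\sqrt{939109} \approx 969.08$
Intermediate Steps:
$z = 53229$ ($z = 66 \cdot 823 - 1089 = 54318 - 1089 = 53229$)
$\sqrt{885880 + z} = \sqrt{885880 + 53229} = \sqrt{939109}$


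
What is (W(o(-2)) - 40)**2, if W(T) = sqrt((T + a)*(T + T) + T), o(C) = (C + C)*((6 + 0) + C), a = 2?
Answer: 2032 - 960*sqrt(3) ≈ 369.23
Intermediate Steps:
o(C) = 2*C*(6 + C) (o(C) = (2*C)*(6 + C) = 2*C*(6 + C))
W(T) = sqrt(T + 2*T*(2 + T)) (W(T) = sqrt((T + 2)*(T + T) + T) = sqrt((2 + T)*(2*T) + T) = sqrt(2*T*(2 + T) + T) = sqrt(T + 2*T*(2 + T)))
(W(o(-2)) - 40)**2 = (sqrt((2*(-2)*(6 - 2))*(5 + 2*(2*(-2)*(6 - 2)))) - 40)**2 = (sqrt((2*(-2)*4)*(5 + 2*(2*(-2)*4))) - 40)**2 = (sqrt(-16*(5 + 2*(-16))) - 40)**2 = (sqrt(-16*(5 - 32)) - 40)**2 = (sqrt(-16*(-27)) - 40)**2 = (sqrt(432) - 40)**2 = (12*sqrt(3) - 40)**2 = (-40 + 12*sqrt(3))**2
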